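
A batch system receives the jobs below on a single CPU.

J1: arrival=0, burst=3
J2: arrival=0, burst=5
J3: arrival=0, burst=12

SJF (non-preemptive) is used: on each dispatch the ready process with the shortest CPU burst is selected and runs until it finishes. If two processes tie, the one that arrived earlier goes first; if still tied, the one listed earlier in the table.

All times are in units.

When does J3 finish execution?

20

Gantt: | J1 0-3 | J2 3-8 | J3 8-20 |
Completion: J1=3  J2=8  J3=20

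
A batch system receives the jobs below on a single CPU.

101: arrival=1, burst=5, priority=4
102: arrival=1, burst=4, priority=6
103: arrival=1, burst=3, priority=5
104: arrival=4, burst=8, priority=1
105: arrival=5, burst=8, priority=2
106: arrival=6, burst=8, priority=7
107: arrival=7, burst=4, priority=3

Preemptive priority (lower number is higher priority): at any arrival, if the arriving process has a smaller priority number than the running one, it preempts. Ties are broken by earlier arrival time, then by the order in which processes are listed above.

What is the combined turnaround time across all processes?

Timeline: | idle 0-1 | 101 1-4 | 104 4-12 | 105 12-20 | 107 20-24 | 101 24-26 | 103 26-29 | 102 29-33 | 106 33-41 |
Completion: 101=26  102=33  103=29  104=12  105=20  106=41  107=24
Turnaround (C−A): 101=25  102=32  103=28  104=8  105=15  106=35  107=17
Turnaround = completion − arrival: 101=25, 102=32, 103=28, 104=8, 105=15, 106=35, 107=17
Total turnaround = 25 + 32 + 28 + 8 + 15 + 35 + 17 = 160

160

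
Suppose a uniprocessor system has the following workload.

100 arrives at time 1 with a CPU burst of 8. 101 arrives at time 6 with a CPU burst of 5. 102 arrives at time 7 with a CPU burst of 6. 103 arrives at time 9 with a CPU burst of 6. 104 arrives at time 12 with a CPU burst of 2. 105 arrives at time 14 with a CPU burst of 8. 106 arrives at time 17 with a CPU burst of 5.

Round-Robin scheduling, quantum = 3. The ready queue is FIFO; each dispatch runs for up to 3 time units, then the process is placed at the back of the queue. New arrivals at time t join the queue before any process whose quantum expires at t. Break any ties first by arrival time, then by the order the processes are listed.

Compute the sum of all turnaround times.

Schedule: | idle 0-1 | 100 1-7 | 101 7-10 | 102 10-13 | 100 13-15 | 103 15-18 | 101 18-20 | 104 20-22 | 102 22-25 | 105 25-28 | 106 28-31 | 103 31-34 | 105 34-37 | 106 37-39 | 105 39-41 |
Completion: 100=15  101=20  102=25  103=34  104=22  105=41  106=39
Turnaround = completion − arrival: 100=14, 101=14, 102=18, 103=25, 104=10, 105=27, 106=22
Total turnaround = 14 + 14 + 18 + 25 + 10 + 27 + 22 = 130

130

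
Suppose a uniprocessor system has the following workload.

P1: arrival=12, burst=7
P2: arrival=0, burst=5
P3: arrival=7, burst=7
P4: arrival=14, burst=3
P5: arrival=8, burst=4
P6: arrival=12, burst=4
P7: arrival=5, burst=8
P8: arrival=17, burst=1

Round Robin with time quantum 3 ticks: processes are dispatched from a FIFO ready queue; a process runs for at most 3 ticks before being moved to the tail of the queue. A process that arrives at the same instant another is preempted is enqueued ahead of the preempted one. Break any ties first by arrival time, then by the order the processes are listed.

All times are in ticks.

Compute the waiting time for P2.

Timeline: | P2 0-5 | P7 5-8 | P3 8-11 | P5 11-14 | P7 14-17 | P3 17-20 | P1 20-23 | P6 23-26 | P4 26-29 | P5 29-30 | P8 30-31 | P7 31-33 | P3 33-34 | P1 34-37 | P6 37-38 | P1 38-39 |
Completion: P1=39  P2=5  P3=34  P4=29  P5=30  P6=38  P7=33  P8=31
Turnaround (C−A): P1=27  P2=5  P3=27  P4=15  P5=22  P6=26  P7=28  P8=14
Waiting(P2) = turnaround − burst = 5 − 5 = 0

0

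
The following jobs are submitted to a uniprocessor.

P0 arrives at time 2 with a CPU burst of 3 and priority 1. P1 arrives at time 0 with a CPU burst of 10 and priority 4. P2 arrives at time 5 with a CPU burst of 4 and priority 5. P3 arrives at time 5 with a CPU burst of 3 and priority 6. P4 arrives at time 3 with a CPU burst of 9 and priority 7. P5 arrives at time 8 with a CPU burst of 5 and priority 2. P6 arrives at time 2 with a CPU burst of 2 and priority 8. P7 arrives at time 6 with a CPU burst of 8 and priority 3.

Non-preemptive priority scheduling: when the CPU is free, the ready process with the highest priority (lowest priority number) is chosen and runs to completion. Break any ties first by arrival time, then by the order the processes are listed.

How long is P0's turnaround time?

11

Gantt: | P1 0-10 | P0 10-13 | P5 13-18 | P7 18-26 | P2 26-30 | P3 30-33 | P4 33-42 | P6 42-44 |
Completion: P0=13  P1=10  P2=30  P3=33  P4=42  P5=18  P6=44  P7=26
Turnaround(P0) = completion − arrival = 13 − 2 = 11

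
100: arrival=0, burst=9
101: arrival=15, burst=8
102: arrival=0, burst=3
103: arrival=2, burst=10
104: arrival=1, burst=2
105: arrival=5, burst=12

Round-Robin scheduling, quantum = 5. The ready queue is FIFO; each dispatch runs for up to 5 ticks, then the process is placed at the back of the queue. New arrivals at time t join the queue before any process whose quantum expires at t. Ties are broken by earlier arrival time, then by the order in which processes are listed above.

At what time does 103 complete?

Gantt: | 100 0-5 | 102 5-8 | 104 8-10 | 103 10-15 | 105 15-20 | 100 20-24 | 101 24-29 | 103 29-34 | 105 34-39 | 101 39-42 | 105 42-44 |
Completion: 100=24  101=42  102=8  103=34  104=10  105=44
Turnaround (C−A): 100=24  101=27  102=8  103=32  104=9  105=39

34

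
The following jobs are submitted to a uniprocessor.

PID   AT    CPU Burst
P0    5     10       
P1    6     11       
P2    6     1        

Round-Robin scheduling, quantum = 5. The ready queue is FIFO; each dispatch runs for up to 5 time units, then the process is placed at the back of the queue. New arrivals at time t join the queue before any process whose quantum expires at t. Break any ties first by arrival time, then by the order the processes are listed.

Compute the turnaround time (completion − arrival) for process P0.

Schedule: | idle 0-5 | P0 5-10 | P1 10-15 | P2 15-16 | P0 16-21 | P1 21-27 |
Completion: P0=21  P1=27  P2=16
Turnaround(P0) = completion − arrival = 21 − 5 = 16

16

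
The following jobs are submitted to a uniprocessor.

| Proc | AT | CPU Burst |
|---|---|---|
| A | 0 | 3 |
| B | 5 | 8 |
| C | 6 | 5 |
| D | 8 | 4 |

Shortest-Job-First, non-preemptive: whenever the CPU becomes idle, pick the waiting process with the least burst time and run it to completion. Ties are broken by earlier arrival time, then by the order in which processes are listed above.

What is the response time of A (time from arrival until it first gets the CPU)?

0

Timeline: | A 0-3 | idle 3-5 | B 5-13 | D 13-17 | C 17-22 |
Completion: A=3  B=13  C=22  D=17
Turnaround (C−A): A=3  B=8  C=16  D=9
Response(A) = first start − arrival = 0 − 0 = 0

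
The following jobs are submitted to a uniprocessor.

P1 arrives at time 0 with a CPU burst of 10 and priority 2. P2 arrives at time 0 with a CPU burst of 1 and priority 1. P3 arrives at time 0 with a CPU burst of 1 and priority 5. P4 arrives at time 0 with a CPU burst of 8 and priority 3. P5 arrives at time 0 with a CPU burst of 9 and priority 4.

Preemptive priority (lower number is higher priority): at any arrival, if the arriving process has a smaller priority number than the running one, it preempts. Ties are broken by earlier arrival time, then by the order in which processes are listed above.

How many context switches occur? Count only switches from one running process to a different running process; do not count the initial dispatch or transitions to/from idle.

4

Schedule: | P2 0-1 | P1 1-11 | P4 11-19 | P5 19-28 | P3 28-29 |
Completion: P1=11  P2=1  P3=29  P4=19  P5=28
Turnaround (C−A): P1=11  P2=1  P3=29  P4=19  P5=28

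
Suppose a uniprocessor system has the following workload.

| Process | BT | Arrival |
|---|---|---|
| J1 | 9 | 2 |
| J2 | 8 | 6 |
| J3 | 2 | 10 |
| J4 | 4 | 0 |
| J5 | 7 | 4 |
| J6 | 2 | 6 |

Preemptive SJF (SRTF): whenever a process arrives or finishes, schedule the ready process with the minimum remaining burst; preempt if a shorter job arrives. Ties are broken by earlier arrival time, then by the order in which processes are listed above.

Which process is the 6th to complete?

J1

Gantt: | J4 0-4 | J5 4-6 | J6 6-8 | J5 8-10 | J3 10-12 | J5 12-15 | J2 15-23 | J1 23-32 |
Completion: J1=32  J2=23  J3=12  J4=4  J5=15  J6=8
Turnaround (C−A): J1=30  J2=17  J3=2  J4=4  J5=11  J6=2
Finish order: J4 → J6 → J3 → J5 → J2 → J1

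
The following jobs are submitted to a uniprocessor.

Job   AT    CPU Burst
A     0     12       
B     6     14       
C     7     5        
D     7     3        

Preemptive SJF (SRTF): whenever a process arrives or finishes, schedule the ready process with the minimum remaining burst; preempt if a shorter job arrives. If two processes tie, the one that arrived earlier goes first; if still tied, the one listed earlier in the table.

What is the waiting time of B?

Gantt: | A 0-7 | D 7-10 | A 10-15 | C 15-20 | B 20-34 |
Completion: A=15  B=34  C=20  D=10
Turnaround (C−A): A=15  B=28  C=13  D=3
Waiting(B) = turnaround − burst = 28 − 14 = 14

14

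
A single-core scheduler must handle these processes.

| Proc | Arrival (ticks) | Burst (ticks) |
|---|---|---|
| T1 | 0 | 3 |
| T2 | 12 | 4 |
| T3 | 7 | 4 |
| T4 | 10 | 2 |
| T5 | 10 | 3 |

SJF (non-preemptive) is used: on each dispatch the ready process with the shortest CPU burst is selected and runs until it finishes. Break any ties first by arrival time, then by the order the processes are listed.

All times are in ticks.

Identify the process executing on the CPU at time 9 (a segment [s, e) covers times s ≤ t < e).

T3

Timeline: | T1 0-3 | idle 3-7 | T3 7-11 | T4 11-13 | T5 13-16 | T2 16-20 |
Completion: T1=3  T2=20  T3=11  T4=13  T5=16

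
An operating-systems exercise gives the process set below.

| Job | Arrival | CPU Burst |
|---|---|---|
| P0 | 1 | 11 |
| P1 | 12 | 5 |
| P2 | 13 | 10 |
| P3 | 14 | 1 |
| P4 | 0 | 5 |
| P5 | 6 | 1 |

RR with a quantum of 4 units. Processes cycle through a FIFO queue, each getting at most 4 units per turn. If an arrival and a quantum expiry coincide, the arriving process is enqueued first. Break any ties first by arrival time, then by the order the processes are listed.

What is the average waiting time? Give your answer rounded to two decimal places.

8.17

Timeline: | P4 0-4 | P0 4-8 | P4 8-9 | P5 9-10 | P0 10-14 | P1 14-18 | P2 18-22 | P3 22-23 | P0 23-26 | P1 26-27 | P2 27-33 |
Completion: P0=26  P1=27  P2=33  P3=23  P4=9  P5=10
Waiting times: P0=14, P1=10, P2=10, P3=8, P4=4, P5=3
Average waiting = (14+10+10+8+4+3) / 6 = 49/6 = 8.17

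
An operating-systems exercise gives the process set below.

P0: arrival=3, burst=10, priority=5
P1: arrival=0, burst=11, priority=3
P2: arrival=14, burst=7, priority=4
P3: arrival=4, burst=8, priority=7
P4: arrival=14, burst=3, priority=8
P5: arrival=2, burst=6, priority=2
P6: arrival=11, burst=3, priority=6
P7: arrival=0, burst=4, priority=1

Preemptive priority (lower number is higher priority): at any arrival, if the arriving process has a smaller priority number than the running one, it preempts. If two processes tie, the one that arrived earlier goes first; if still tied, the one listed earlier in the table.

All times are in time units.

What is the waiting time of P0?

25

Timeline: | P7 0-4 | P5 4-10 | P1 10-21 | P2 21-28 | P0 28-38 | P6 38-41 | P3 41-49 | P4 49-52 |
Completion: P0=38  P1=21  P2=28  P3=49  P4=52  P5=10  P6=41  P7=4
Waiting(P0) = turnaround − burst = 35 − 10 = 25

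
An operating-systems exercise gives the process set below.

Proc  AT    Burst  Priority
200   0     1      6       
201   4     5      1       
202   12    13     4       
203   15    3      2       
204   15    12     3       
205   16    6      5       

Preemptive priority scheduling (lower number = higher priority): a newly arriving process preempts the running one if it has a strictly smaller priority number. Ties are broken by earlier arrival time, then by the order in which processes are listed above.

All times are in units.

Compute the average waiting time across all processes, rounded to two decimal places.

7.00

Schedule: | 200 0-1 | idle 1-4 | 201 4-9 | idle 9-12 | 202 12-15 | 203 15-18 | 204 18-30 | 202 30-40 | 205 40-46 |
Completion: 200=1  201=9  202=40  203=18  204=30  205=46
Turnaround (C−A): 200=1  201=5  202=28  203=3  204=15  205=30
Waiting times: 200=0, 201=0, 202=15, 203=0, 204=3, 205=24
Average waiting = (0+0+15+0+3+24) / 6 = 42/6 = 7.00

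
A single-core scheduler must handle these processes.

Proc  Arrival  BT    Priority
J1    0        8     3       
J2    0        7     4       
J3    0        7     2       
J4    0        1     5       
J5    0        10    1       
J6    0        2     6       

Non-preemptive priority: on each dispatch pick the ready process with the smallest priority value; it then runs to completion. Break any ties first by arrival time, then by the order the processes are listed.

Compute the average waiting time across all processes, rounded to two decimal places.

Gantt: | J5 0-10 | J3 10-17 | J1 17-25 | J2 25-32 | J4 32-33 | J6 33-35 |
Completion: J1=25  J2=32  J3=17  J4=33  J5=10  J6=35
Turnaround (C−A): J1=25  J2=32  J3=17  J4=33  J5=10  J6=35
Waiting times: J1=17, J2=25, J3=10, J4=32, J5=0, J6=33
Average waiting = (17+25+10+32+0+33) / 6 = 117/6 = 19.50

19.50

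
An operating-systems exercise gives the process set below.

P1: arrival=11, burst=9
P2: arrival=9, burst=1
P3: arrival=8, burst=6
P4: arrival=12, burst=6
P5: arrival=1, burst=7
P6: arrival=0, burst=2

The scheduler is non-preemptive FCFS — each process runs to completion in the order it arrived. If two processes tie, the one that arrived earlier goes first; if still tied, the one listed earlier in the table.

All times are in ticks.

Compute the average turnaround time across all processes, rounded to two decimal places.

9.50

Schedule: | P6 0-2 | P5 2-9 | P3 9-15 | P2 15-16 | P1 16-25 | P4 25-31 |
Completion: P1=25  P2=16  P3=15  P4=31  P5=9  P6=2
Turnaround times: P1=14, P2=7, P3=7, P4=19, P5=8, P6=2
Average turnaround = (14+7+7+19+8+2) / 6 = 57/6 = 9.50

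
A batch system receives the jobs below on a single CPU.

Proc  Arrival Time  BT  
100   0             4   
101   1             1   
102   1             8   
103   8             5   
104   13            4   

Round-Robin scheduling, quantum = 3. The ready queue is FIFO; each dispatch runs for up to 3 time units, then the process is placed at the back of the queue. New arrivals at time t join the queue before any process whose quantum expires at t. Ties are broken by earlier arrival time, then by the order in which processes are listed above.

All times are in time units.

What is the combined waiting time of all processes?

Gantt: | 100 0-3 | 101 3-4 | 102 4-7 | 100 7-8 | 102 8-11 | 103 11-14 | 102 14-16 | 104 16-19 | 103 19-21 | 104 21-22 |
Completion: 100=8  101=4  102=16  103=21  104=22
Turnaround (C−A): 100=8  101=3  102=15  103=13  104=9
Waiting = turnaround − burst: 100=4, 101=2, 102=7, 103=8, 104=5
Total waiting = 4 + 2 + 7 + 8 + 5 = 26

26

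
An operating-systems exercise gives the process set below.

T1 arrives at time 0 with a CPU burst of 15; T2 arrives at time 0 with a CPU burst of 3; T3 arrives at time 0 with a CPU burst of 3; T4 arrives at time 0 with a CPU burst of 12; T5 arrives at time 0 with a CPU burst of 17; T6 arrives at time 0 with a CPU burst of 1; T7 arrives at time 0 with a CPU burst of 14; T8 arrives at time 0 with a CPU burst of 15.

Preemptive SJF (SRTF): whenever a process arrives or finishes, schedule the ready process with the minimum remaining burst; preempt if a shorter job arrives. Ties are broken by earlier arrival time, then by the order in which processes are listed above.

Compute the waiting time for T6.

Schedule: | T6 0-1 | T2 1-4 | T3 4-7 | T4 7-19 | T7 19-33 | T1 33-48 | T8 48-63 | T5 63-80 |
Completion: T1=48  T2=4  T3=7  T4=19  T5=80  T6=1  T7=33  T8=63
Turnaround (C−A): T1=48  T2=4  T3=7  T4=19  T5=80  T6=1  T7=33  T8=63
Waiting(T6) = turnaround − burst = 1 − 1 = 0

0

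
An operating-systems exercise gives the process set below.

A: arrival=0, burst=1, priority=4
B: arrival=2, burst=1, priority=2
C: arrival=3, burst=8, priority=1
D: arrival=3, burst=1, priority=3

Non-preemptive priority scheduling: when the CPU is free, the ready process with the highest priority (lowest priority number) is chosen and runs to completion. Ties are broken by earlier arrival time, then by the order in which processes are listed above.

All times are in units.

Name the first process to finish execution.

Schedule: | A 0-1 | idle 1-2 | B 2-3 | C 3-11 | D 11-12 |
Completion: A=1  B=3  C=11  D=12
Finish order: A → B → C → D

A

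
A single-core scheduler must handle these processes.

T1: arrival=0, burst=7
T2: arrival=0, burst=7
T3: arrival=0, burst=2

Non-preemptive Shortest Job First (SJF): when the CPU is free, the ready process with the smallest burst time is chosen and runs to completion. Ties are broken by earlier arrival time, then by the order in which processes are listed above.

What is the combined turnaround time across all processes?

27

Gantt: | T3 0-2 | T1 2-9 | T2 9-16 |
Completion: T1=9  T2=16  T3=2
Turnaround = completion − arrival: T1=9, T2=16, T3=2
Total turnaround = 9 + 16 + 2 = 27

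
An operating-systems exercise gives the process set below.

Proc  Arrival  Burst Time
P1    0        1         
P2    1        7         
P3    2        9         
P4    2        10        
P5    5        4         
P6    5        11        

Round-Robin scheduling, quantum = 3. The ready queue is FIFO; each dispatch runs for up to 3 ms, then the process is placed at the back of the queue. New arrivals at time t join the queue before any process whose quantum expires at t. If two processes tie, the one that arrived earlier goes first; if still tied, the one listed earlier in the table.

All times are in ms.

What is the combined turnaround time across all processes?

154

Gantt: | P1 0-1 | P2 1-4 | P3 4-7 | P4 7-10 | P2 10-13 | P5 13-16 | P6 16-19 | P3 19-22 | P4 22-25 | P2 25-26 | P5 26-27 | P6 27-30 | P3 30-33 | P4 33-36 | P6 36-39 | P4 39-40 | P6 40-42 |
Completion: P1=1  P2=26  P3=33  P4=40  P5=27  P6=42
Turnaround = completion − arrival: P1=1, P2=25, P3=31, P4=38, P5=22, P6=37
Total turnaround = 1 + 25 + 31 + 38 + 22 + 37 = 154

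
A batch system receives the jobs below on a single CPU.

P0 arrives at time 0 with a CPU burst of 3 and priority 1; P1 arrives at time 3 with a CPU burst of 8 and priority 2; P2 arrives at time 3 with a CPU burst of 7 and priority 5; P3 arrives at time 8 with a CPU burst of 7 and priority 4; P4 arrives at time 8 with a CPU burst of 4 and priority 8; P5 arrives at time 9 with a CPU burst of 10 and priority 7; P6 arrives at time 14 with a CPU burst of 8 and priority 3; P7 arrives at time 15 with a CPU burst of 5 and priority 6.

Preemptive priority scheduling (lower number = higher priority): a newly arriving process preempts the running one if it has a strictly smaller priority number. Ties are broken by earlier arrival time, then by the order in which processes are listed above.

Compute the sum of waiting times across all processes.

121

Gantt: | P0 0-3 | P1 3-11 | P3 11-14 | P6 14-22 | P3 22-26 | P2 26-33 | P7 33-38 | P5 38-48 | P4 48-52 |
Completion: P0=3  P1=11  P2=33  P3=26  P4=52  P5=48  P6=22  P7=38
Turnaround (C−A): P0=3  P1=8  P2=30  P3=18  P4=44  P5=39  P6=8  P7=23
Waiting = turnaround − burst: P0=0, P1=0, P2=23, P3=11, P4=40, P5=29, P6=0, P7=18
Total waiting = 0 + 0 + 23 + 11 + 40 + 29 + 0 + 18 = 121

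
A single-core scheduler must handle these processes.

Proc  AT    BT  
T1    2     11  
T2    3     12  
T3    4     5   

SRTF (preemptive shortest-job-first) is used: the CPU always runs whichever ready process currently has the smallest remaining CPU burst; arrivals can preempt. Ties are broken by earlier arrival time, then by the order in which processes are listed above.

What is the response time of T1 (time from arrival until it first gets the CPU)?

Schedule: | idle 0-2 | T1 2-4 | T3 4-9 | T1 9-18 | T2 18-30 |
Completion: T1=18  T2=30  T3=9
Response(T1) = first start − arrival = 2 − 2 = 0

0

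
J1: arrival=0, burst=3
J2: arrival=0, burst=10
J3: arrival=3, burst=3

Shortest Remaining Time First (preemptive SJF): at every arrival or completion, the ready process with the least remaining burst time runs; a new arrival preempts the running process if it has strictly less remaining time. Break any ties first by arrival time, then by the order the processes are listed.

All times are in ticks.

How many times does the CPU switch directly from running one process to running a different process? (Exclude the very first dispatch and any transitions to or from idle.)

Timeline: | J1 0-3 | J3 3-6 | J2 6-16 |
Completion: J1=3  J2=16  J3=6
Turnaround (C−A): J1=3  J2=16  J3=3

2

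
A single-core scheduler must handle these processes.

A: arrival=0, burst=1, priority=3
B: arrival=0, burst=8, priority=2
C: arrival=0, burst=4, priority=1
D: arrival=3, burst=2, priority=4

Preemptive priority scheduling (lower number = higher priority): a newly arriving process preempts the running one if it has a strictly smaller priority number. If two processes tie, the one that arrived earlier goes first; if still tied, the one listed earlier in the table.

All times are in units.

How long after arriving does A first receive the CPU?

Schedule: | C 0-4 | B 4-12 | A 12-13 | D 13-15 |
Completion: A=13  B=12  C=4  D=15
Response(A) = first start − arrival = 12 − 0 = 12

12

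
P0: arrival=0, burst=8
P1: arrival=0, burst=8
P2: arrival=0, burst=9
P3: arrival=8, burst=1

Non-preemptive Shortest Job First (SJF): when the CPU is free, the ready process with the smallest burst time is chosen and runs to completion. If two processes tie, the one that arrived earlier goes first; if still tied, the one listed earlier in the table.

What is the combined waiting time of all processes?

26

Gantt: | P0 0-8 | P3 8-9 | P1 9-17 | P2 17-26 |
Completion: P0=8  P1=17  P2=26  P3=9
Turnaround (C−A): P0=8  P1=17  P2=26  P3=1
Waiting = turnaround − burst: P0=0, P1=9, P2=17, P3=0
Total waiting = 0 + 9 + 17 + 0 = 26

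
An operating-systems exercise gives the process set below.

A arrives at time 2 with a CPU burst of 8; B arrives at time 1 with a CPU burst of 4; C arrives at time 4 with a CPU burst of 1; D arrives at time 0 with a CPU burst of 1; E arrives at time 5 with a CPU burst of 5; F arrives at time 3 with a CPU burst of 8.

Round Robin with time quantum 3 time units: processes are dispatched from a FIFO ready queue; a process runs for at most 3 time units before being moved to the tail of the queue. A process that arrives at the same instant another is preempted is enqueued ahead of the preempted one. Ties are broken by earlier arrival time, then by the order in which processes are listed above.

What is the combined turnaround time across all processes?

84

Gantt: | D 0-1 | B 1-4 | A 4-7 | F 7-10 | C 10-11 | B 11-12 | E 12-15 | A 15-18 | F 18-21 | E 21-23 | A 23-25 | F 25-27 |
Completion: A=25  B=12  C=11  D=1  E=23  F=27
Turnaround (C−A): A=23  B=11  C=7  D=1  E=18  F=24
Turnaround = completion − arrival: A=23, B=11, C=7, D=1, E=18, F=24
Total turnaround = 23 + 11 + 7 + 1 + 18 + 24 = 84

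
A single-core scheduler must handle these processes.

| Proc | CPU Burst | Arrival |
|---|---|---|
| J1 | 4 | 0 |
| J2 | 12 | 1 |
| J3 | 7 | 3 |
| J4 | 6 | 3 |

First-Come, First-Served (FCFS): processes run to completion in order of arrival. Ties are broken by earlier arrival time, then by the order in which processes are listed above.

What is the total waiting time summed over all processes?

Gantt: | J1 0-4 | J2 4-16 | J3 16-23 | J4 23-29 |
Completion: J1=4  J2=16  J3=23  J4=29
Turnaround (C−A): J1=4  J2=15  J3=20  J4=26
Waiting = turnaround − burst: J1=0, J2=3, J3=13, J4=20
Total waiting = 0 + 3 + 13 + 20 = 36

36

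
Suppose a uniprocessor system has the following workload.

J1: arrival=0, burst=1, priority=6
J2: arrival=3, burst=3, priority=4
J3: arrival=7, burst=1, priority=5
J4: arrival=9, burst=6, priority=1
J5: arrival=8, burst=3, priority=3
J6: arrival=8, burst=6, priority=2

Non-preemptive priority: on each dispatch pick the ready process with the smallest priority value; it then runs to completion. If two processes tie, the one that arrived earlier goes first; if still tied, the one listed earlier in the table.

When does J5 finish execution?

Timeline: | J1 0-1 | idle 1-3 | J2 3-6 | idle 6-7 | J3 7-8 | J6 8-14 | J4 14-20 | J5 20-23 |
Completion: J1=1  J2=6  J3=8  J4=20  J5=23  J6=14
Turnaround (C−A): J1=1  J2=3  J3=1  J4=11  J5=15  J6=6

23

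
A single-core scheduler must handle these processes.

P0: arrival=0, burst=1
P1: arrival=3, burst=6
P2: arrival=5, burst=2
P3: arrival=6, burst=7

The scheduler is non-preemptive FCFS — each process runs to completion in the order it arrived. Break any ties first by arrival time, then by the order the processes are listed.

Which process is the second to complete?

Schedule: | P0 0-1 | idle 1-3 | P1 3-9 | P2 9-11 | P3 11-18 |
Completion: P0=1  P1=9  P2=11  P3=18
Turnaround (C−A): P0=1  P1=6  P2=6  P3=12
Finish order: P0 → P1 → P2 → P3

P1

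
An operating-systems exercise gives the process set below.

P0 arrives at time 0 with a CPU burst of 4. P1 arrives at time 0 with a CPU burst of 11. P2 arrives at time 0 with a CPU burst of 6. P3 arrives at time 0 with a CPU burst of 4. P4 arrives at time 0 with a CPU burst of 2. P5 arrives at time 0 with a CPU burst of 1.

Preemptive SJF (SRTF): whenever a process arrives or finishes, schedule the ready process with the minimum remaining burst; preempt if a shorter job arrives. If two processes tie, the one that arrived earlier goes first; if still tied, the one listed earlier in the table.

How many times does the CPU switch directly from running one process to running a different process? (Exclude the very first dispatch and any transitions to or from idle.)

5

Gantt: | P5 0-1 | P4 1-3 | P0 3-7 | P3 7-11 | P2 11-17 | P1 17-28 |
Completion: P0=7  P1=28  P2=17  P3=11  P4=3  P5=1
Turnaround (C−A): P0=7  P1=28  P2=17  P3=11  P4=3  P5=1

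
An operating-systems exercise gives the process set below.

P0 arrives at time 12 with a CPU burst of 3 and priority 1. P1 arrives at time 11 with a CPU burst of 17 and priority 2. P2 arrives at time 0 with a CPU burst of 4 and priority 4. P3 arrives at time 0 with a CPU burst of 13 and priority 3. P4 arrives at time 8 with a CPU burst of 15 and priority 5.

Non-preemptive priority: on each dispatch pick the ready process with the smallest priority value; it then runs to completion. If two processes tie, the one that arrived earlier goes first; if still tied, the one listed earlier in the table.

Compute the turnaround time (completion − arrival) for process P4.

44

Gantt: | P3 0-13 | P0 13-16 | P1 16-33 | P2 33-37 | P4 37-52 |
Completion: P0=16  P1=33  P2=37  P3=13  P4=52
Turnaround (C−A): P0=4  P1=22  P2=37  P3=13  P4=44
Turnaround(P4) = completion − arrival = 52 − 8 = 44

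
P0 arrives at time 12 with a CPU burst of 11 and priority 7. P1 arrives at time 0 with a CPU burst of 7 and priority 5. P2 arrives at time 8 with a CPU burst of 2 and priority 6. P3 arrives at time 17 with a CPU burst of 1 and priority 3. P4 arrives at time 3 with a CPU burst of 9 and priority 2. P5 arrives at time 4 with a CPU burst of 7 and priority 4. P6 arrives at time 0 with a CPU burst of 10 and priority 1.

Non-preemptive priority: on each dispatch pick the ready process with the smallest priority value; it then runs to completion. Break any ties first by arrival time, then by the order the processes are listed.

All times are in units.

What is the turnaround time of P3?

Schedule: | P6 0-10 | P4 10-19 | P3 19-20 | P5 20-27 | P1 27-34 | P2 34-36 | P0 36-47 |
Completion: P0=47  P1=34  P2=36  P3=20  P4=19  P5=27  P6=10
Turnaround(P3) = completion − arrival = 20 − 17 = 3

3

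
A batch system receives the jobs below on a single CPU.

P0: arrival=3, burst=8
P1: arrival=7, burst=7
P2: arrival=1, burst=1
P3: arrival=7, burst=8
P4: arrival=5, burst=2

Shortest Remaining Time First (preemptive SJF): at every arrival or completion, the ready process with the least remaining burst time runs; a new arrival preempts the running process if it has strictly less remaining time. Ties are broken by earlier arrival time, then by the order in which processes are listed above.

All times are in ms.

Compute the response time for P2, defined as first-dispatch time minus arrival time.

Gantt: | idle 0-1 | P2 1-2 | idle 2-3 | P0 3-5 | P4 5-7 | P0 7-13 | P1 13-20 | P3 20-28 |
Completion: P0=13  P1=20  P2=2  P3=28  P4=7
Turnaround (C−A): P0=10  P1=13  P2=1  P3=21  P4=2
Response(P2) = first start − arrival = 1 − 1 = 0

0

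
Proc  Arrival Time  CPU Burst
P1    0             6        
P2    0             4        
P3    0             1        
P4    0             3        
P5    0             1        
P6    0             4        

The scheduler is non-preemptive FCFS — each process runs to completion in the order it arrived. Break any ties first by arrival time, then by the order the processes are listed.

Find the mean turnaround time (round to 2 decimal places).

Schedule: | P1 0-6 | P2 6-10 | P3 10-11 | P4 11-14 | P5 14-15 | P6 15-19 |
Completion: P1=6  P2=10  P3=11  P4=14  P5=15  P6=19
Turnaround (C−A): P1=6  P2=10  P3=11  P4=14  P5=15  P6=19
Turnaround times: P1=6, P2=10, P3=11, P4=14, P5=15, P6=19
Average turnaround = (6+10+11+14+15+19) / 6 = 75/6 = 12.50

12.50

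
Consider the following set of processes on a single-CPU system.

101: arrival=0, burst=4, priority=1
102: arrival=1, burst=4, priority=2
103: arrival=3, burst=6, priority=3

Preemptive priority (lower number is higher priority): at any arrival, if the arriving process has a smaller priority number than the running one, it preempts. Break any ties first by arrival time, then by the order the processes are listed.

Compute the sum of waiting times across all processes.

Schedule: | 101 0-4 | 102 4-8 | 103 8-14 |
Completion: 101=4  102=8  103=14
Waiting = turnaround − burst: 101=0, 102=3, 103=5
Total waiting = 0 + 3 + 5 = 8

8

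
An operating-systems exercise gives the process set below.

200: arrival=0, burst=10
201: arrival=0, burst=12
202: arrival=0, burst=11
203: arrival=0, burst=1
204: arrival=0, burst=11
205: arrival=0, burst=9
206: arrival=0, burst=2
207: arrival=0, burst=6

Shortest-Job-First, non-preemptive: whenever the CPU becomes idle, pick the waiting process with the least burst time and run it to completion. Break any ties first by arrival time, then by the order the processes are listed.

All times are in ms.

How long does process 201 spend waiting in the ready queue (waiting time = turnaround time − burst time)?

50

Gantt: | 203 0-1 | 206 1-3 | 207 3-9 | 205 9-18 | 200 18-28 | 202 28-39 | 204 39-50 | 201 50-62 |
Completion: 200=28  201=62  202=39  203=1  204=50  205=18  206=3  207=9
Waiting(201) = turnaround − burst = 62 − 12 = 50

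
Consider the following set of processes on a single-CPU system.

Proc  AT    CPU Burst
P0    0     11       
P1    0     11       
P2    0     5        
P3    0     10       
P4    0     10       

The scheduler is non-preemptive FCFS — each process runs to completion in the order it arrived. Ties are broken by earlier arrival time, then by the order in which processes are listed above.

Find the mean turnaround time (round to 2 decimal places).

Schedule: | P0 0-11 | P1 11-22 | P2 22-27 | P3 27-37 | P4 37-47 |
Completion: P0=11  P1=22  P2=27  P3=37  P4=47
Turnaround (C−A): P0=11  P1=22  P2=27  P3=37  P4=47
Turnaround times: P0=11, P1=22, P2=27, P3=37, P4=47
Average turnaround = (11+22+27+37+47) / 5 = 144/5 = 28.80

28.80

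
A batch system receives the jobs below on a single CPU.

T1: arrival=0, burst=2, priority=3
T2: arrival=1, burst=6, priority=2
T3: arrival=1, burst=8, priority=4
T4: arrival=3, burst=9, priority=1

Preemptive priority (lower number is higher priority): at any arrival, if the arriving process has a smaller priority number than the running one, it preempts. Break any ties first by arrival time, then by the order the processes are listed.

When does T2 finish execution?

Schedule: | T1 0-1 | T2 1-3 | T4 3-12 | T2 12-16 | T1 16-17 | T3 17-25 |
Completion: T1=17  T2=16  T3=25  T4=12
Turnaround (C−A): T1=17  T2=15  T3=24  T4=9

16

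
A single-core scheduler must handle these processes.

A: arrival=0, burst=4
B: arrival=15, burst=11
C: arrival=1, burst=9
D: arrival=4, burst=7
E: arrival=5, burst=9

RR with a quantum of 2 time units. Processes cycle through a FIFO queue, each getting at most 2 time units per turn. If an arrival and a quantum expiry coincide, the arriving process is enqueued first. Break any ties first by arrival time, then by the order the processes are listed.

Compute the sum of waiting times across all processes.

73

Timeline: | A 0-2 | C 2-4 | A 4-6 | D 6-8 | C 8-10 | E 10-12 | D 12-14 | C 14-16 | E 16-18 | D 18-20 | B 20-22 | C 22-24 | E 24-26 | D 26-27 | B 27-29 | C 29-30 | E 30-32 | B 32-34 | E 34-35 | B 35-40 |
Completion: A=6  B=40  C=30  D=27  E=35
Turnaround (C−A): A=6  B=25  C=29  D=23  E=30
Waiting = turnaround − burst: A=2, B=14, C=20, D=16, E=21
Total waiting = 2 + 14 + 20 + 16 + 21 = 73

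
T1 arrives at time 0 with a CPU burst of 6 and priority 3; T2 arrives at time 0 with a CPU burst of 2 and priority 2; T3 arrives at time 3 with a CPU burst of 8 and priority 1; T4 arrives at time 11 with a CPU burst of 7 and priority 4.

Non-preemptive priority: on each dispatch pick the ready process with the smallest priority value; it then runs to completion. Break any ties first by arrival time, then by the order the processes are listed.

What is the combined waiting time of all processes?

12

Gantt: | T2 0-2 | T1 2-8 | T3 8-16 | T4 16-23 |
Completion: T1=8  T2=2  T3=16  T4=23
Turnaround (C−A): T1=8  T2=2  T3=13  T4=12
Waiting = turnaround − burst: T1=2, T2=0, T3=5, T4=5
Total waiting = 2 + 0 + 5 + 5 = 12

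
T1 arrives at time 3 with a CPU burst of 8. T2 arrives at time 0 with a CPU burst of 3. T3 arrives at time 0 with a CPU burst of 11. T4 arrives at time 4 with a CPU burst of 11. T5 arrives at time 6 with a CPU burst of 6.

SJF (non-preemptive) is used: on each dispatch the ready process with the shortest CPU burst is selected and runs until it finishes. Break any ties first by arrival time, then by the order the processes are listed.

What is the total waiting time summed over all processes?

Gantt: | T2 0-3 | T1 3-11 | T5 11-17 | T3 17-28 | T4 28-39 |
Completion: T1=11  T2=3  T3=28  T4=39  T5=17
Waiting = turnaround − burst: T1=0, T2=0, T3=17, T4=24, T5=5
Total waiting = 0 + 0 + 17 + 24 + 5 = 46

46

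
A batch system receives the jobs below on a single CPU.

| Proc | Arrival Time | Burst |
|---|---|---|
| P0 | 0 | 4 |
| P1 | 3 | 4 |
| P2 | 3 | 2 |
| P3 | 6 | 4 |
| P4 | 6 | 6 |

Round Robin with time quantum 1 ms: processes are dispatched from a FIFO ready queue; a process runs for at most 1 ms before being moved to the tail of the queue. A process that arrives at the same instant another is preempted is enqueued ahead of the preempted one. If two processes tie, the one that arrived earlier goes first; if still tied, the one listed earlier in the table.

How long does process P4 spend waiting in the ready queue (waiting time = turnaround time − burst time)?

Timeline: | P0 0-3 | P1 3-4 | P2 4-5 | P0 5-6 | P1 6-7 | P2 7-8 | P3 8-9 | P4 9-10 | P1 10-11 | P3 11-12 | P4 12-13 | P1 13-14 | P3 14-15 | P4 15-16 | P3 16-17 | P4 17-20 |
Completion: P0=6  P1=14  P2=8  P3=17  P4=20
Turnaround (C−A): P0=6  P1=11  P2=5  P3=11  P4=14
Waiting(P4) = turnaround − burst = 14 − 6 = 8

8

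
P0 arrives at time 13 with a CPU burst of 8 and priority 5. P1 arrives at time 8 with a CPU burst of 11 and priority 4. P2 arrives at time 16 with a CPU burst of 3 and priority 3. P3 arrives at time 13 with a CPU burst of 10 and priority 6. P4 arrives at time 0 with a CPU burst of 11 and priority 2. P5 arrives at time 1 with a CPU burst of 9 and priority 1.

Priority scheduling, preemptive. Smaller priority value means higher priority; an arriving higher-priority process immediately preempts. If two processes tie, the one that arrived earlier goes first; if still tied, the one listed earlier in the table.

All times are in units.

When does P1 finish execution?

34

Schedule: | P4 0-1 | P5 1-10 | P4 10-20 | P2 20-23 | P1 23-34 | P0 34-42 | P3 42-52 |
Completion: P0=42  P1=34  P2=23  P3=52  P4=20  P5=10
Turnaround (C−A): P0=29  P1=26  P2=7  P3=39  P4=20  P5=9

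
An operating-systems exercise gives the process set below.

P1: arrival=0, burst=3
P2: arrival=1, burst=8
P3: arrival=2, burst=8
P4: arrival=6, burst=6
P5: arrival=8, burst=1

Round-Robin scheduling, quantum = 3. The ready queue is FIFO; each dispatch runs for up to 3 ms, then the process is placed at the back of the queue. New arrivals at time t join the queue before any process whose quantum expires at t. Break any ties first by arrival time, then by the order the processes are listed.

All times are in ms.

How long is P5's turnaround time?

Gantt: | P1 0-3 | P2 3-6 | P3 6-9 | P4 9-12 | P2 12-15 | P5 15-16 | P3 16-19 | P4 19-22 | P2 22-24 | P3 24-26 |
Completion: P1=3  P2=24  P3=26  P4=22  P5=16
Turnaround (C−A): P1=3  P2=23  P3=24  P4=16  P5=8
Turnaround(P5) = completion − arrival = 16 − 8 = 8

8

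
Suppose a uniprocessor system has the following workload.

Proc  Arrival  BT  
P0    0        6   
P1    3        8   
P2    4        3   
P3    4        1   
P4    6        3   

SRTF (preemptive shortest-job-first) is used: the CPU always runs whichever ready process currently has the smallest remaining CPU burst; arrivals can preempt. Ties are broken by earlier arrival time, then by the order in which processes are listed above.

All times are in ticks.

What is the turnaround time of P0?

Schedule: | P0 0-4 | P3 4-5 | P0 5-7 | P2 7-10 | P4 10-13 | P1 13-21 |
Completion: P0=7  P1=21  P2=10  P3=5  P4=13
Turnaround (C−A): P0=7  P1=18  P2=6  P3=1  P4=7
Turnaround(P0) = completion − arrival = 7 − 0 = 7

7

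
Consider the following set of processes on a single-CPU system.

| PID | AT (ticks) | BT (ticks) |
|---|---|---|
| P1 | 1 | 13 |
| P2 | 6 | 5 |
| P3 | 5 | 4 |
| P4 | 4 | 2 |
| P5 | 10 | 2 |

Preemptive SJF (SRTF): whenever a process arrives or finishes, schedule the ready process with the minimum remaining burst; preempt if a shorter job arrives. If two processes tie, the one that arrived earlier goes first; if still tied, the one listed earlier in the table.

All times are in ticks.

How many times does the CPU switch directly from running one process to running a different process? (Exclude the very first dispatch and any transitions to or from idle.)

Timeline: | idle 0-1 | P1 1-4 | P4 4-6 | P3 6-10 | P5 10-12 | P2 12-17 | P1 17-27 |
Completion: P1=27  P2=17  P3=10  P4=6  P5=12

5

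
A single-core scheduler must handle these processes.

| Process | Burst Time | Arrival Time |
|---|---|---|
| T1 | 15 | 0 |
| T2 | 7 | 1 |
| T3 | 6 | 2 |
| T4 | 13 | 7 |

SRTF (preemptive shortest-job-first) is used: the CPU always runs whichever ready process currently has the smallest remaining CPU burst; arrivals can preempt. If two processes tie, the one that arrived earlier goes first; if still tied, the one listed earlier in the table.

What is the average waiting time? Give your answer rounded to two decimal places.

Timeline: | T1 0-1 | T2 1-8 | T3 8-14 | T4 14-27 | T1 27-41 |
Completion: T1=41  T2=8  T3=14  T4=27
Turnaround (C−A): T1=41  T2=7  T3=12  T4=20
Waiting times: T1=26, T2=0, T3=6, T4=7
Average waiting = (26+0+6+7) / 4 = 39/4 = 9.75

9.75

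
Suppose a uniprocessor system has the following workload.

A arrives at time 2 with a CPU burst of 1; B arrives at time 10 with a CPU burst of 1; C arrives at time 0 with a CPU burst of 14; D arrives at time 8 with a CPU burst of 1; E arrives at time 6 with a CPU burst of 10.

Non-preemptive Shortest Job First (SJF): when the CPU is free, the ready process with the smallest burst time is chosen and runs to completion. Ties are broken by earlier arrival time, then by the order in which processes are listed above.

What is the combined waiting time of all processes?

36

Timeline: | C 0-14 | A 14-15 | D 15-16 | B 16-17 | E 17-27 |
Completion: A=15  B=17  C=14  D=16  E=27
Turnaround (C−A): A=13  B=7  C=14  D=8  E=21
Waiting = turnaround − burst: A=12, B=6, C=0, D=7, E=11
Total waiting = 12 + 6 + 0 + 7 + 11 = 36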